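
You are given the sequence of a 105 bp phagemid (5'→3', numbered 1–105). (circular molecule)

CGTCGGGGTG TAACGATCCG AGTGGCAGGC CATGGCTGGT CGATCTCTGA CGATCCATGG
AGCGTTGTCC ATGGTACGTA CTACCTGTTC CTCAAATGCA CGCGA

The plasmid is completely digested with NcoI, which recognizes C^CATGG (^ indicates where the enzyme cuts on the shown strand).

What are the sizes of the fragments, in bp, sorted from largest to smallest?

NcoI sites (CCATGG) start at positions 30, 55, 69.
NcoI cuts after the first base of each site, so after positions 30, 55, 69.
Circular molecule, 3 cuts → 3 fragments:
  31–55 → 25 bp
  56–69 → 14 bp
  70–105 then 1–30 → 36 + 30 = 66 bp
Sorted largest to smallest: 66, 25, 14 bp.

66, 25, 14 bp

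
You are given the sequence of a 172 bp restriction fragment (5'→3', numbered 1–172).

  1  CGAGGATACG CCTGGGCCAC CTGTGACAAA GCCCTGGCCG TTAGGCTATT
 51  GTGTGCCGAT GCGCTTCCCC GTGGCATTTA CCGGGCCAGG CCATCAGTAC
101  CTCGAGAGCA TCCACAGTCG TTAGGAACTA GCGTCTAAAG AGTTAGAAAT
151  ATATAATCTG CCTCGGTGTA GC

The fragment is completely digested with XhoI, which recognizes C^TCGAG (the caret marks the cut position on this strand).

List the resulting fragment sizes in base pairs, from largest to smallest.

101, 71 bp

The XhoI site (CTCGAG) starts at position 101.
XhoI cuts after the first base of each site, so after position 101.
Linear molecule, 1 cut → 2 fragments:
  1–101 → 101 bp
  102–172 → 71 bp
Sorted largest to smallest: 101, 71 bp.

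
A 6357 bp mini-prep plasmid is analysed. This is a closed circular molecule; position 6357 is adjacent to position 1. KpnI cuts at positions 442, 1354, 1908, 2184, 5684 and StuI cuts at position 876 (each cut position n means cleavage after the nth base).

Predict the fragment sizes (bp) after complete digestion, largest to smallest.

3500, 1115, 554, 478, 434, 276 bp

Combined cut positions (sorted): 442, 876, 1354, 1908, 2184, 5684.
Circular molecule, 6 cuts → 6 fragments:
  876 − 442 = 434 bp
  1354 − 876 = 478 bp
  1908 − 1354 = 554 bp
  2184 − 1908 = 276 bp
  5684 − 2184 = 3500 bp
  wrap: 6357 − 5684 + 442 = 1115 bp
Sorted largest to smallest: 3500, 1115, 554, 478, 434, 276 bp.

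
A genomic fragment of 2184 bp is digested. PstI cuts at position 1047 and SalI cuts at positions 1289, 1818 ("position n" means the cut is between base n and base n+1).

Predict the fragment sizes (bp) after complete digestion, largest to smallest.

1047, 529, 366, 242 bp

Combined cut positions (sorted): 1047, 1289, 1818.
Linear molecule, 3 cuts → 4 fragments:
  1047 − 0 = 1047 bp
  1289 − 1047 = 242 bp
  1818 − 1289 = 529 bp
  2184 − 1818 = 366 bp
Sorted largest to smallest: 1047, 529, 366, 242 bp.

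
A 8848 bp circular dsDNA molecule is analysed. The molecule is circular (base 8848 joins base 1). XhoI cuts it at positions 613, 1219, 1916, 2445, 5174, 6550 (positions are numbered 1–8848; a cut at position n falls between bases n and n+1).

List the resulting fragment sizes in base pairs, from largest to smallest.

Circular molecule, 6 cuts → 6 fragments:
  1219 − 613 = 606 bp
  1916 − 1219 = 697 bp
  2445 − 1916 = 529 bp
  5174 − 2445 = 2729 bp
  6550 − 5174 = 1376 bp
  wrap: 8848 − 6550 + 613 = 2911 bp
Sorted largest to smallest: 2911, 2729, 1376, 697, 606, 529 bp.

2911, 2729, 1376, 697, 606, 529 bp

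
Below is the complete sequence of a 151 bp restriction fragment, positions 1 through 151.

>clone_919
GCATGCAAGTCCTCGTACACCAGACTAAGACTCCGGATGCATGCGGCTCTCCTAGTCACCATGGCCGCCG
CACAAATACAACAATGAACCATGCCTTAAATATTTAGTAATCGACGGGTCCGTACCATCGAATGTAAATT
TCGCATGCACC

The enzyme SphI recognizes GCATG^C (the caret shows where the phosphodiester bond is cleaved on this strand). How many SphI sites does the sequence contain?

3

GCATGC occurs starting at positions 1, 39, 143.
SphI cuts at 3 sites.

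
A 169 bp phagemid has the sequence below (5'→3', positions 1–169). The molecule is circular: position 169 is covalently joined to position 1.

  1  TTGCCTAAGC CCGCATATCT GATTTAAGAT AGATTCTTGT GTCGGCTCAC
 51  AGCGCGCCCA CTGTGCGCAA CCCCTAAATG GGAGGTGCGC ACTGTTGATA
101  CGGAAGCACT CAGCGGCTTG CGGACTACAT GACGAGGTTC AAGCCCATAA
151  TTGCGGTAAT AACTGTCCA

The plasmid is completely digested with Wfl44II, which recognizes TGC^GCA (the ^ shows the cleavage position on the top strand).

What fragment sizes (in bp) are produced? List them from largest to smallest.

147, 22 bp

Wfl44II sites (TGCGCA) start at positions 64, 86.
Wfl44II cuts after base 3 of each site, so after positions 66, 88.
Circular molecule, 2 cuts → 2 fragments:
  67–88 → 22 bp
  89–169 then 1–66 → 81 + 66 = 147 bp
Sorted largest to smallest: 147, 22 bp.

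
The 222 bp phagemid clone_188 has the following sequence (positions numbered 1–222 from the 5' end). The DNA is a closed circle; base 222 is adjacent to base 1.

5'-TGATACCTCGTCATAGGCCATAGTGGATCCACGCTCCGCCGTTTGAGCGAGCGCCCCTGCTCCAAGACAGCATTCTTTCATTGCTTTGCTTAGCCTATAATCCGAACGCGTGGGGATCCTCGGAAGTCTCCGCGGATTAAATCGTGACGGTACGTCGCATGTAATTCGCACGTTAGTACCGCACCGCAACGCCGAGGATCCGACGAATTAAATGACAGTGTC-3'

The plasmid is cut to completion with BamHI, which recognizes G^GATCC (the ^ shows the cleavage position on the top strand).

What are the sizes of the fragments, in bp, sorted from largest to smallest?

BamHI sites (GGATCC) start at positions 25, 114, 196.
BamHI cuts after the first base of each site, so after positions 25, 114, 196.
Circular molecule, 3 cuts → 3 fragments:
  26–114 → 89 bp
  115–196 → 82 bp
  197–222 then 1–25 → 26 + 25 = 51 bp
Sorted largest to smallest: 89, 82, 51 bp.

89, 82, 51 bp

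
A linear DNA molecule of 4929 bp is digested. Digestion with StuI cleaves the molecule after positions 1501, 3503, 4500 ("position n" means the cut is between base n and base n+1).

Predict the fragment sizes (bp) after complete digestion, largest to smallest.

Linear molecule, 3 cuts → 4 fragments:
  1501 − 0 = 1501 bp
  3503 − 1501 = 2002 bp
  4500 − 3503 = 997 bp
  4929 − 4500 = 429 bp
Sorted largest to smallest: 2002, 1501, 997, 429 bp.

2002, 1501, 997, 429 bp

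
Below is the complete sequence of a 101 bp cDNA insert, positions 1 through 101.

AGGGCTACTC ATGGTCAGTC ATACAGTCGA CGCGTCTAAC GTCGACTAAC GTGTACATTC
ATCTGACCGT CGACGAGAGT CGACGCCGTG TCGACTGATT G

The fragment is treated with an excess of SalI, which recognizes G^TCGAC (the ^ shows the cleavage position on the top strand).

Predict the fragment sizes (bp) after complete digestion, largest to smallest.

SalI sites (GTCGAC) start at positions 26, 41, 69, 79, 90.
SalI cuts after the first base of each site, so after positions 26, 41, 69, 79, 90.
Linear molecule, 5 cuts → 6 fragments:
  1–26 → 26 bp
  27–41 → 15 bp
  42–69 → 28 bp
  70–79 → 10 bp
  80–90 → 11 bp
  91–101 → 11 bp
Sorted largest to smallest: 28, 26, 15, 11, 11, 10 bp.

28, 26, 15, 11, 11, 10 bp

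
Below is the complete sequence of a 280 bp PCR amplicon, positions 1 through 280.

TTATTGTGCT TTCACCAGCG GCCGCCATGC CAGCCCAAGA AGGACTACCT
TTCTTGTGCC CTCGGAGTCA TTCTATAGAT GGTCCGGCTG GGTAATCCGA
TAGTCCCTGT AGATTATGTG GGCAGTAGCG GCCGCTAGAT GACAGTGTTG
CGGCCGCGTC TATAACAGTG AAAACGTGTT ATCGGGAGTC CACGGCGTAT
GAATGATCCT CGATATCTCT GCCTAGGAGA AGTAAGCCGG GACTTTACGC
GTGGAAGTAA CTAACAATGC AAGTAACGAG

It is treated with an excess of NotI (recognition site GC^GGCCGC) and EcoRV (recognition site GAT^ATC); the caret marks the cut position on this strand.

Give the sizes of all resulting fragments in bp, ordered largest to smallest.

110, 66, 63, 22, 19 bp

NotI sites (GCGGCCGC) start at positions 18, 128, 150.
NotI cuts after base 2 of each site, so after positions 19, 129, 151.
The EcoRV site (GATATC) starts at position 212.
EcoRV cuts after base 3 of each site, so after position 214.
Combined cut positions: 19, 129, 151, 214.
Linear molecule, 4 cuts → 5 fragments:
  1–19 → 19 bp
  20–129 → 110 bp
  130–151 → 22 bp
  152–214 → 63 bp
  215–280 → 66 bp
Sorted largest to smallest: 110, 66, 63, 22, 19 bp.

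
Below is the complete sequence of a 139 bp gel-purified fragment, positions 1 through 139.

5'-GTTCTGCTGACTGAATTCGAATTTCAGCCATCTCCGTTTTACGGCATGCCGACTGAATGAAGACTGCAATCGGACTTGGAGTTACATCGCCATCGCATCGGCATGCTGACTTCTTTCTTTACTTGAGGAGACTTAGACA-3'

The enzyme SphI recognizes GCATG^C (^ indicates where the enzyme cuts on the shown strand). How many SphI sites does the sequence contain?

GCATGC occurs starting at positions 44, 101.
SphI cuts at 2 sites.

2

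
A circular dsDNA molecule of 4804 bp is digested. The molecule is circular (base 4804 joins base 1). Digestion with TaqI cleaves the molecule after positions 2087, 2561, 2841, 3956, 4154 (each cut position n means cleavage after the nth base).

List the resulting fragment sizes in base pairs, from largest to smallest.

2737, 1115, 474, 280, 198 bp

Circular molecule, 5 cuts → 5 fragments:
  2561 − 2087 = 474 bp
  2841 − 2561 = 280 bp
  3956 − 2841 = 1115 bp
  4154 − 3956 = 198 bp
  wrap: 4804 − 4154 + 2087 = 2737 bp
Sorted largest to smallest: 2737, 1115, 474, 280, 198 bp.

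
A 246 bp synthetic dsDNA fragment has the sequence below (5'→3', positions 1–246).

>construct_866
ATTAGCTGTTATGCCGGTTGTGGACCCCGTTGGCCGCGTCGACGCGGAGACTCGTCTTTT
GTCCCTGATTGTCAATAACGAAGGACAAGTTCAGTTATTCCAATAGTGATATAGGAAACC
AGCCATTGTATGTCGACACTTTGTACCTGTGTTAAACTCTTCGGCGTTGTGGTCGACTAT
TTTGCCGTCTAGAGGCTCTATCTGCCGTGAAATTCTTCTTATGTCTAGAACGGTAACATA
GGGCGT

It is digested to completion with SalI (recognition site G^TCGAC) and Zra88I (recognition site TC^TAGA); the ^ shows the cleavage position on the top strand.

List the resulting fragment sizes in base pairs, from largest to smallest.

SalI sites (GTCGAC) start at positions 38, 132, 172.
SalI cuts after the first base of each site, so after positions 38, 132, 172.
Zra88I sites (TCTAGA) start at positions 188, 224.
Zra88I cuts after base 2 of each site, so after positions 189, 225.
Combined cut positions: 38, 132, 172, 189, 225.
Linear molecule, 5 cuts → 6 fragments:
  1–38 → 38 bp
  39–132 → 94 bp
  133–172 → 40 bp
  173–189 → 17 bp
  190–225 → 36 bp
  226–246 → 21 bp
Sorted largest to smallest: 94, 40, 38, 36, 21, 17 bp.

94, 40, 38, 36, 21, 17 bp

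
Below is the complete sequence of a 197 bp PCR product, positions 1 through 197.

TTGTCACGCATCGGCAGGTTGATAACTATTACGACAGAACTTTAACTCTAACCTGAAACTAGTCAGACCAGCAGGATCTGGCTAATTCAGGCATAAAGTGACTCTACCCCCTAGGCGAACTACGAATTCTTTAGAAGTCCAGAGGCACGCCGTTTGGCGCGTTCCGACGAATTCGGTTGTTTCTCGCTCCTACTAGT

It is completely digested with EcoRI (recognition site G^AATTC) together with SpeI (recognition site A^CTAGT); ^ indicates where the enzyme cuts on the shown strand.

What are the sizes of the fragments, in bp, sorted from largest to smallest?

66, 58, 45, 23, 5 bp

EcoRI sites (GAATTC) start at positions 124, 169.
EcoRI cuts after the first base of each site, so after positions 124, 169.
SpeI sites (ACTAGT) start at positions 58, 192.
SpeI cuts after the first base of each site, so after positions 58, 192.
Combined cut positions: 58, 124, 169, 192.
Linear molecule, 4 cuts → 5 fragments:
  1–58 → 58 bp
  59–124 → 66 bp
  125–169 → 45 bp
  170–192 → 23 bp
  193–197 → 5 bp
Sorted largest to smallest: 66, 58, 45, 23, 5 bp.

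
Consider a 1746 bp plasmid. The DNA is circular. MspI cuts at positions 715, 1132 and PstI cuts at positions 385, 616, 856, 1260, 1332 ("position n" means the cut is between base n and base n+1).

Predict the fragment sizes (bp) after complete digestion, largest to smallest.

Combined cut positions (sorted): 385, 616, 715, 856, 1132, 1260, 1332.
Circular molecule, 7 cuts → 7 fragments:
  616 − 385 = 231 bp
  715 − 616 = 99 bp
  856 − 715 = 141 bp
  1132 − 856 = 276 bp
  1260 − 1132 = 128 bp
  1332 − 1260 = 72 bp
  wrap: 1746 − 1332 + 385 = 799 bp
Sorted largest to smallest: 799, 276, 231, 141, 128, 99, 72 bp.

799, 276, 231, 141, 128, 99, 72 bp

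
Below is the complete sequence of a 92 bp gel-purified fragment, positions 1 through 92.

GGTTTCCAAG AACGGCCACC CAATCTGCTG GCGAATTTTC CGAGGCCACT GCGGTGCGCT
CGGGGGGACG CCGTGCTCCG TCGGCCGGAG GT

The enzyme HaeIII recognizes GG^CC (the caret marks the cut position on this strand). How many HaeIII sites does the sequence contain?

GGCC occurs starting at positions 14, 44, 83.
HaeIII cuts at 3 sites.

3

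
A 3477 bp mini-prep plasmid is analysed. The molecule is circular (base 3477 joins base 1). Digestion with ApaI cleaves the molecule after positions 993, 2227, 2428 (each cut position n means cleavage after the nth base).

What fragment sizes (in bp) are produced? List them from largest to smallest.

Circular molecule, 3 cuts → 3 fragments:
  2227 − 993 = 1234 bp
  2428 − 2227 = 201 bp
  wrap: 3477 − 2428 + 993 = 2042 bp
Sorted largest to smallest: 2042, 1234, 201 bp.

2042, 1234, 201 bp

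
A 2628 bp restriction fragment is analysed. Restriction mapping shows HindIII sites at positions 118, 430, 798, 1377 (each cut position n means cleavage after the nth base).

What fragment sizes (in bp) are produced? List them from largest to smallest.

1251, 579, 368, 312, 118 bp

Linear molecule, 4 cuts → 5 fragments:
  118 − 0 = 118 bp
  430 − 118 = 312 bp
  798 − 430 = 368 bp
  1377 − 798 = 579 bp
  2628 − 1377 = 1251 bp
Sorted largest to smallest: 1251, 579, 368, 312, 118 bp.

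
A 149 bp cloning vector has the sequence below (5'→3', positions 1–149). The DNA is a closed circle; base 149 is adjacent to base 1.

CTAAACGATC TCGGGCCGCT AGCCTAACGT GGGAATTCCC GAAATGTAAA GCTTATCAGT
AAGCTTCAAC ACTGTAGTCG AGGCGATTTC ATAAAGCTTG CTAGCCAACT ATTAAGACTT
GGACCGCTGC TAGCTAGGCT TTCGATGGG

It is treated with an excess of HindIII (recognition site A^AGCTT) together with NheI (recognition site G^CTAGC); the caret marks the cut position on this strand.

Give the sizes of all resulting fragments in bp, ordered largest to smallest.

HindIII sites (AAGCTT) start at positions 49, 61, 94.
HindIII cuts after the first base of each site, so after positions 49, 61, 94.
NheI sites (GCTAGC) start at positions 18, 100, 129.
NheI cuts after the first base of each site, so after positions 18, 100, 129.
Combined cut positions: 18, 49, 61, 94, 100, 129.
Circular molecule, 6 cuts → 6 fragments:
  19–49 → 31 bp
  50–61 → 12 bp
  62–94 → 33 bp
  95–100 → 6 bp
  101–129 → 29 bp
  130–149 then 1–18 → 20 + 18 = 38 bp
Sorted largest to smallest: 38, 33, 31, 29, 12, 6 bp.

38, 33, 31, 29, 12, 6 bp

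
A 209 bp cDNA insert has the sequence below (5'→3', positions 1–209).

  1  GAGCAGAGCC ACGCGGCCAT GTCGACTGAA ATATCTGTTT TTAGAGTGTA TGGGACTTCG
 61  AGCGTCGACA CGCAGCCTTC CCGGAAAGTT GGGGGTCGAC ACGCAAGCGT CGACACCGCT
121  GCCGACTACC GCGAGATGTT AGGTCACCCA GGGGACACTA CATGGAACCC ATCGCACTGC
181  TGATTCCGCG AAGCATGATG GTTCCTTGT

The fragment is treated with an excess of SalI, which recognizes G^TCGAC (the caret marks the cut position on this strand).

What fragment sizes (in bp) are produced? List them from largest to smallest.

100, 43, 31, 21, 14 bp

SalI sites (GTCGAC) start at positions 21, 64, 95, 109.
SalI cuts after the first base of each site, so after positions 21, 64, 95, 109.
Linear molecule, 4 cuts → 5 fragments:
  1–21 → 21 bp
  22–64 → 43 bp
  65–95 → 31 bp
  96–109 → 14 bp
  110–209 → 100 bp
Sorted largest to smallest: 100, 43, 31, 21, 14 bp.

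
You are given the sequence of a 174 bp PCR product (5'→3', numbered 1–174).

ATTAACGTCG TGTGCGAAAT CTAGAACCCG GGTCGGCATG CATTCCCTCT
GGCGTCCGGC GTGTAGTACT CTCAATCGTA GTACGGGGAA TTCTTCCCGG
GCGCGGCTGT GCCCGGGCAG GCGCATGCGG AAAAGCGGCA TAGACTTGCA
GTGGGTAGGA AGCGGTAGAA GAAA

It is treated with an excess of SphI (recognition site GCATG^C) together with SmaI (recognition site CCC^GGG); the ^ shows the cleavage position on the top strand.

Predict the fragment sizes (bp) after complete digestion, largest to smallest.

SphI sites (GCATGC) start at positions 36, 123.
SphI cuts after base 5 of each site (before the last base), so after positions 40, 127.
SmaI sites (CCCGGG) start at positions 27, 96, 112.
SmaI cuts after base 3 of each site, so after positions 29, 98, 114.
Combined cut positions: 29, 40, 98, 114, 127.
Linear molecule, 5 cuts → 6 fragments:
  1–29 → 29 bp
  30–40 → 11 bp
  41–98 → 58 bp
  99–114 → 16 bp
  115–127 → 13 bp
  128–174 → 47 bp
Sorted largest to smallest: 58, 47, 29, 16, 13, 11 bp.

58, 47, 29, 16, 13, 11 bp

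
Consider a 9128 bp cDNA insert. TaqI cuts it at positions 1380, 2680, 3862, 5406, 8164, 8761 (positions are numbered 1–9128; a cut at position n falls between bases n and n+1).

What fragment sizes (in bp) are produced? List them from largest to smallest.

2758, 1544, 1380, 1300, 1182, 597, 367 bp

Linear molecule, 6 cuts → 7 fragments:
  1380 − 0 = 1380 bp
  2680 − 1380 = 1300 bp
  3862 − 2680 = 1182 bp
  5406 − 3862 = 1544 bp
  8164 − 5406 = 2758 bp
  8761 − 8164 = 597 bp
  9128 − 8761 = 367 bp
Sorted largest to smallest: 2758, 1544, 1380, 1300, 1182, 597, 367 bp.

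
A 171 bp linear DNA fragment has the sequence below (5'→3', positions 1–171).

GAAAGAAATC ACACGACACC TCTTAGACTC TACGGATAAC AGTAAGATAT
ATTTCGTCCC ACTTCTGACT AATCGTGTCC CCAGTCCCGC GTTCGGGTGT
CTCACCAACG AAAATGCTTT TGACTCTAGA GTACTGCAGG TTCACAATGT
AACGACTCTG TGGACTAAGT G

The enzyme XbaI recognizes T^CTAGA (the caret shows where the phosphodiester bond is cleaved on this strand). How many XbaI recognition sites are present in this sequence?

1

TCTAGA occurs starting at position 125.
XbaI cuts at 1 site.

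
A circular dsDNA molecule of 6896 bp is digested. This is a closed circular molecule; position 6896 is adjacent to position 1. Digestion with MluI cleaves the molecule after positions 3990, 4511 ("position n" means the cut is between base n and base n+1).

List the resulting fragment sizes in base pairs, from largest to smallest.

6375, 521 bp

Circular molecule, 2 cuts → 2 fragments:
  4511 − 3990 = 521 bp
  wrap: 6896 − 4511 + 3990 = 6375 bp
Sorted largest to smallest: 6375, 521 bp.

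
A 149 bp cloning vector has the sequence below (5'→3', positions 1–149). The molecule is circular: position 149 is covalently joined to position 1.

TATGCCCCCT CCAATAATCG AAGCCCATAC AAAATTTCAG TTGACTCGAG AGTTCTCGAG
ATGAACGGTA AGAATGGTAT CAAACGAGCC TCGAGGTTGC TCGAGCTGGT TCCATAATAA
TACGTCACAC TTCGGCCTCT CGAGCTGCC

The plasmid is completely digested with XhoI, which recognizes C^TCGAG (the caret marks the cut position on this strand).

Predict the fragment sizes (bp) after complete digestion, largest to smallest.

XhoI sites (CTCGAG) start at positions 45, 55, 90, 100, 139.
XhoI cuts after the first base of each site, so after positions 45, 55, 90, 100, 139.
Circular molecule, 5 cuts → 5 fragments:
  46–55 → 10 bp
  56–90 → 35 bp
  91–100 → 10 bp
  101–139 → 39 bp
  140–149 then 1–45 → 10 + 45 = 55 bp
Sorted largest to smallest: 55, 39, 35, 10, 10 bp.

55, 39, 35, 10, 10 bp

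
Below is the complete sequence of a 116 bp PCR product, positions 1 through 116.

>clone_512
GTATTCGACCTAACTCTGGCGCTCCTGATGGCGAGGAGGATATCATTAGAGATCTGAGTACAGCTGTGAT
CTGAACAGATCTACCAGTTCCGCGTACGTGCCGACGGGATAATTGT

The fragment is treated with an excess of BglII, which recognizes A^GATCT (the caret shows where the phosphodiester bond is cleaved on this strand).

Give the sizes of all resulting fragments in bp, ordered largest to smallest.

BglII sites (AGATCT) start at positions 50, 77.
BglII cuts after the first base of each site, so after positions 50, 77.
Linear molecule, 2 cuts → 3 fragments:
  1–50 → 50 bp
  51–77 → 27 bp
  78–116 → 39 bp
Sorted largest to smallest: 50, 39, 27 bp.

50, 39, 27 bp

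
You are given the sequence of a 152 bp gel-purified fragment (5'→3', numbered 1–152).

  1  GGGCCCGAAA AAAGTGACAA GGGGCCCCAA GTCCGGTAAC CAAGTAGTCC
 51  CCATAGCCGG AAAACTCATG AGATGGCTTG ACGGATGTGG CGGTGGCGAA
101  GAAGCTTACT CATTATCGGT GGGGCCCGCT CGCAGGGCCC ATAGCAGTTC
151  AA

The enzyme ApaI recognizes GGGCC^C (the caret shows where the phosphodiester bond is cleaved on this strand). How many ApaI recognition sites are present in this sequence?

4

GGGCCC occurs starting at positions 1, 22, 122, 135.
ApaI cuts at 4 sites.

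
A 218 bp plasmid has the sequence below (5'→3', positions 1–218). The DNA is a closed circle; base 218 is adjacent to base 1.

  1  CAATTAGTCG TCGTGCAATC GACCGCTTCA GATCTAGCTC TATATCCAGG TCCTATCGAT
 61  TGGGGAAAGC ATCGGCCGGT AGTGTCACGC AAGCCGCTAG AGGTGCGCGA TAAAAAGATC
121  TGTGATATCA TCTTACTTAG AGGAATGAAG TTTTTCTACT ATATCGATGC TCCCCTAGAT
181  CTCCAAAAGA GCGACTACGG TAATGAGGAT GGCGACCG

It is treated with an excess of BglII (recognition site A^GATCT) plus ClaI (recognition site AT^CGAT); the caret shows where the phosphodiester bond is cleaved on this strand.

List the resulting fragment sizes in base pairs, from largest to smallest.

BglII sites (AGATCT) start at positions 30, 116, 177.
BglII cuts after the first base of each site, so after positions 30, 116, 177.
ClaI sites (ATCGAT) start at positions 55, 163.
ClaI cuts after base 2 of each site, so after positions 56, 164.
Combined cut positions: 30, 56, 116, 164, 177.
Circular molecule, 5 cuts → 5 fragments:
  31–56 → 26 bp
  57–116 → 60 bp
  117–164 → 48 bp
  165–177 → 13 bp
  178–218 then 1–30 → 41 + 30 = 71 bp
Sorted largest to smallest: 71, 60, 48, 26, 13 bp.

71, 60, 48, 26, 13 bp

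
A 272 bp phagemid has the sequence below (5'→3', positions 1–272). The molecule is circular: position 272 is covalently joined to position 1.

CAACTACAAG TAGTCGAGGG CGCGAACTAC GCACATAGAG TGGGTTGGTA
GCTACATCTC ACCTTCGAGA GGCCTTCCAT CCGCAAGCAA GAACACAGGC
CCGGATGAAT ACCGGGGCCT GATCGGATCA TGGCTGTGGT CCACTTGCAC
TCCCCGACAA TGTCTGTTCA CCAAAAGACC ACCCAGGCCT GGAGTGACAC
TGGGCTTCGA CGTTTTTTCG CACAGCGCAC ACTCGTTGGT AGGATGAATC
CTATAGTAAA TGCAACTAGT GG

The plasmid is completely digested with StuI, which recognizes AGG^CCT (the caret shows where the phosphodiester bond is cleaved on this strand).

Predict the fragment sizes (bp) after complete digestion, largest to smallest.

StuI sites (AGGCCT) start at positions 70, 185.
StuI cuts after base 3 of each site, so after positions 72, 187.
Circular molecule, 2 cuts → 2 fragments:
  73–187 → 115 bp
  188–272 then 1–72 → 85 + 72 = 157 bp
Sorted largest to smallest: 157, 115 bp.

157, 115 bp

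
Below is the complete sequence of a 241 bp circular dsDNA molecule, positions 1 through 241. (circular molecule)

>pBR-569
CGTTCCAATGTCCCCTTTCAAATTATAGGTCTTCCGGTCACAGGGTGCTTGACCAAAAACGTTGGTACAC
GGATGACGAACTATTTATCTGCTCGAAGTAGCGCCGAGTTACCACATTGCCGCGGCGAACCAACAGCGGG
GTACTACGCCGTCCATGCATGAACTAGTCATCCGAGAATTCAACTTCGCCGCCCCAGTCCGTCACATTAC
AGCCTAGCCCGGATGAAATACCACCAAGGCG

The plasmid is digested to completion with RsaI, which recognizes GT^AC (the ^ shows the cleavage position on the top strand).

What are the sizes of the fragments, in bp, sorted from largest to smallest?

RsaI sites (GTAC) start at positions 65, 141.
RsaI cuts after base 2 of each site, so after positions 66, 142.
Circular molecule, 2 cuts → 2 fragments:
  67–142 → 76 bp
  143–241 then 1–66 → 99 + 66 = 165 bp
Sorted largest to smallest: 165, 76 bp.

165, 76 bp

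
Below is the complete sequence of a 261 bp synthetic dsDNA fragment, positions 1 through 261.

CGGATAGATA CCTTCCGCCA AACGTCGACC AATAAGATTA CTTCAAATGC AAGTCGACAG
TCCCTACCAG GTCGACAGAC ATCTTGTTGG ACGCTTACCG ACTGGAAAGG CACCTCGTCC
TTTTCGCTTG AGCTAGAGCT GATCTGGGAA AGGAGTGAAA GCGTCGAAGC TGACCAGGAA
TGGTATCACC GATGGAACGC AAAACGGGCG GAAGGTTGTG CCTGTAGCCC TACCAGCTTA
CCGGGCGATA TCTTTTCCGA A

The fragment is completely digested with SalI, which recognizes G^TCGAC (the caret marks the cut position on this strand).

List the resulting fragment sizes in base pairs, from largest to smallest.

190, 29, 24, 18 bp

SalI sites (GTCGAC) start at positions 24, 53, 71.
SalI cuts after the first base of each site, so after positions 24, 53, 71.
Linear molecule, 3 cuts → 4 fragments:
  1–24 → 24 bp
  25–53 → 29 bp
  54–71 → 18 bp
  72–261 → 190 bp
Sorted largest to smallest: 190, 29, 24, 18 bp.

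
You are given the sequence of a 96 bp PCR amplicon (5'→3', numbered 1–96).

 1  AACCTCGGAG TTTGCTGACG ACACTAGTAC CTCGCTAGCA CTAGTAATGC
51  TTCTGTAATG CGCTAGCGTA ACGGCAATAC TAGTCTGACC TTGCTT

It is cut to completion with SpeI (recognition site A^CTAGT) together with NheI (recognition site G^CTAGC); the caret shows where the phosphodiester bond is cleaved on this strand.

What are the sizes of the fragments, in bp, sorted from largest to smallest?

SpeI sites (ACTAGT) start at positions 23, 40, 79.
SpeI cuts after the first base of each site, so after positions 23, 40, 79.
NheI sites (GCTAGC) start at positions 34, 62.
NheI cuts after the first base of each site, so after positions 34, 62.
Combined cut positions: 23, 34, 40, 62, 79.
Linear molecule, 5 cuts → 6 fragments:
  1–23 → 23 bp
  24–34 → 11 bp
  35–40 → 6 bp
  41–62 → 22 bp
  63–79 → 17 bp
  80–96 → 17 bp
Sorted largest to smallest: 23, 22, 17, 17, 11, 6 bp.

23, 22, 17, 17, 11, 6 bp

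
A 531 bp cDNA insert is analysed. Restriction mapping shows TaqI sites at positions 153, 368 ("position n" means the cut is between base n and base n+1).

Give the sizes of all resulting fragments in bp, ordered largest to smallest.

Linear molecule, 2 cuts → 3 fragments:
  153 − 0 = 153 bp
  368 − 153 = 215 bp
  531 − 368 = 163 bp
Sorted largest to smallest: 215, 163, 153 bp.

215, 163, 153 bp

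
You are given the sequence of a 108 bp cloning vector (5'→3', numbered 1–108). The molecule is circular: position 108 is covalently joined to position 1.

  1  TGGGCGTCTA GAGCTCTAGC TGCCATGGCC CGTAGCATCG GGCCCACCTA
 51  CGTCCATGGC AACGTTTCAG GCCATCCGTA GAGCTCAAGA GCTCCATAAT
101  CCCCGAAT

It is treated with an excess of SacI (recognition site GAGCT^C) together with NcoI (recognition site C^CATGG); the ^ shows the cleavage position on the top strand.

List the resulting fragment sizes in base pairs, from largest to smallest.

31, 31, 30, 8, 8 bp

SacI sites (GAGCTC) start at positions 11, 81, 89.
SacI cuts after base 5 of each site (before the last base), so after positions 15, 85, 93.
NcoI sites (CCATGG) start at positions 23, 54.
NcoI cuts after the first base of each site, so after positions 23, 54.
Combined cut positions: 15, 23, 54, 85, 93.
Circular molecule, 5 cuts → 5 fragments:
  16–23 → 8 bp
  24–54 → 31 bp
  55–85 → 31 bp
  86–93 → 8 bp
  94–108 then 1–15 → 15 + 15 = 30 bp
Sorted largest to smallest: 31, 31, 30, 8, 8 bp.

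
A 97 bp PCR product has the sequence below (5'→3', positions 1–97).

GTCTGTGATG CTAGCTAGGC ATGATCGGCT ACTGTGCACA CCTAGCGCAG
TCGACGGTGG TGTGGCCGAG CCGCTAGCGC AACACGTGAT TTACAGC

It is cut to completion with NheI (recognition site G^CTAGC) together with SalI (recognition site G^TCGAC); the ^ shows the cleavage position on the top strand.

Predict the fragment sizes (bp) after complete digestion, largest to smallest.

40, 24, 23, 10 bp

NheI sites (GCTAGC) start at positions 10, 73.
NheI cuts after the first base of each site, so after positions 10, 73.
The SalI site (GTCGAC) starts at position 50.
SalI cuts after the first base of each site, so after position 50.
Combined cut positions: 10, 50, 73.
Linear molecule, 3 cuts → 4 fragments:
  1–10 → 10 bp
  11–50 → 40 bp
  51–73 → 23 bp
  74–97 → 24 bp
Sorted largest to smallest: 40, 24, 23, 10 bp.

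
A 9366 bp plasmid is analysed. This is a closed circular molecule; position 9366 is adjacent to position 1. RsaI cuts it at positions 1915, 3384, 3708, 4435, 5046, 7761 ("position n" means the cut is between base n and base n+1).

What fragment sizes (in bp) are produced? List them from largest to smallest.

Circular molecule, 6 cuts → 6 fragments:
  3384 − 1915 = 1469 bp
  3708 − 3384 = 324 bp
  4435 − 3708 = 727 bp
  5046 − 4435 = 611 bp
  7761 − 5046 = 2715 bp
  wrap: 9366 − 7761 + 1915 = 3520 bp
Sorted largest to smallest: 3520, 2715, 1469, 727, 611, 324 bp.

3520, 2715, 1469, 727, 611, 324 bp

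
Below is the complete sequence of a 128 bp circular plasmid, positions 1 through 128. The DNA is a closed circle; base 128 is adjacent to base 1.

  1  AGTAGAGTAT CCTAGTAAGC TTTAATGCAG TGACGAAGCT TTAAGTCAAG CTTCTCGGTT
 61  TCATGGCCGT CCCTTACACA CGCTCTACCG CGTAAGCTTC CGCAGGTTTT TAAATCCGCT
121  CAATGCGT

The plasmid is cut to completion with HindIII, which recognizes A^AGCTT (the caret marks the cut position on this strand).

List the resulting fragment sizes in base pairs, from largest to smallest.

51, 46, 19, 12 bp

HindIII sites (AAGCTT) start at positions 17, 36, 48, 94.
HindIII cuts after the first base of each site, so after positions 17, 36, 48, 94.
Circular molecule, 4 cuts → 4 fragments:
  18–36 → 19 bp
  37–48 → 12 bp
  49–94 → 46 bp
  95–128 then 1–17 → 34 + 17 = 51 bp
Sorted largest to smallest: 51, 46, 19, 12 bp.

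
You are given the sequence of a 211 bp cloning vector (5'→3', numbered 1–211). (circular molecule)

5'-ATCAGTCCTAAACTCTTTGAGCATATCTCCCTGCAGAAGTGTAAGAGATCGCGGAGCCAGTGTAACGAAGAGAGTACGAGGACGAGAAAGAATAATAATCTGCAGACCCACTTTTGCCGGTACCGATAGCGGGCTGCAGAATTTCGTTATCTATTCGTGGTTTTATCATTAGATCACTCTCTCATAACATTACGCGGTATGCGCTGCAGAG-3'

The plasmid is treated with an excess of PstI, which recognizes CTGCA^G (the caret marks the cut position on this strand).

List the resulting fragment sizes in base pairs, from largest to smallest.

70, 69, 38, 34 bp

PstI sites (CTGCAG) start at positions 31, 100, 134, 204.
PstI cuts after base 5 of each site (before the last base), so after positions 35, 104, 138, 208.
Circular molecule, 4 cuts → 4 fragments:
  36–104 → 69 bp
  105–138 → 34 bp
  139–208 → 70 bp
  209–211 then 1–35 → 3 + 35 = 38 bp
Sorted largest to smallest: 70, 69, 38, 34 bp.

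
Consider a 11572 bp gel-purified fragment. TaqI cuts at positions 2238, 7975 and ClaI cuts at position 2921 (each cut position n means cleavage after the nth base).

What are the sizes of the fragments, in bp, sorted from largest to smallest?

5054, 3597, 2238, 683 bp

Combined cut positions (sorted): 2238, 2921, 7975.
Linear molecule, 3 cuts → 4 fragments:
  2238 − 0 = 2238 bp
  2921 − 2238 = 683 bp
  7975 − 2921 = 5054 bp
  11572 − 7975 = 3597 bp
Sorted largest to smallest: 5054, 3597, 2238, 683 bp.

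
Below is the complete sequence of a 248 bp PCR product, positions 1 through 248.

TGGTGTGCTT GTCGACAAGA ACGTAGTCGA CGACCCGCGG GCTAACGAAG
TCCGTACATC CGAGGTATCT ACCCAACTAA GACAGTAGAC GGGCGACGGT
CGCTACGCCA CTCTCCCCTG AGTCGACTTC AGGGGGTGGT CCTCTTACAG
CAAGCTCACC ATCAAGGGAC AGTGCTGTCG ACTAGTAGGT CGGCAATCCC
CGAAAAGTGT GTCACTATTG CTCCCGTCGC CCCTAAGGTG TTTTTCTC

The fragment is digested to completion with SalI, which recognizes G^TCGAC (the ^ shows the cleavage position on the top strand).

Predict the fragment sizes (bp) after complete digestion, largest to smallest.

SalI sites (GTCGAC) start at positions 11, 26, 122, 177.
SalI cuts after the first base of each site, so after positions 11, 26, 122, 177.
Linear molecule, 4 cuts → 5 fragments:
  1–11 → 11 bp
  12–26 → 15 bp
  27–122 → 96 bp
  123–177 → 55 bp
  178–248 → 71 bp
Sorted largest to smallest: 96, 71, 55, 15, 11 bp.

96, 71, 55, 15, 11 bp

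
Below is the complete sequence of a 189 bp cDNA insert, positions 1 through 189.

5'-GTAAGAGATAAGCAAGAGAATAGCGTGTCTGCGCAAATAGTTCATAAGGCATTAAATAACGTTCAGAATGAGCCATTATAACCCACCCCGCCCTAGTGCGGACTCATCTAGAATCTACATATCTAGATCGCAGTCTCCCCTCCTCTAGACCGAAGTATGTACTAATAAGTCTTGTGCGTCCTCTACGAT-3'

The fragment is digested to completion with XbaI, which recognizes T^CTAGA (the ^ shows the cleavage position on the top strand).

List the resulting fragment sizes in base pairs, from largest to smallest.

XbaI sites (TCTAGA) start at positions 107, 122, 144.
XbaI cuts after the first base of each site, so after positions 107, 122, 144.
Linear molecule, 3 cuts → 4 fragments:
  1–107 → 107 bp
  108–122 → 15 bp
  123–144 → 22 bp
  145–189 → 45 bp
Sorted largest to smallest: 107, 45, 22, 15 bp.

107, 45, 22, 15 bp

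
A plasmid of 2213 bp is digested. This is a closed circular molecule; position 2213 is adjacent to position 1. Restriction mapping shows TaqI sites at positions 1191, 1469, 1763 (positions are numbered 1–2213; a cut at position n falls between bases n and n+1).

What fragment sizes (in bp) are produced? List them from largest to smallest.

Circular molecule, 3 cuts → 3 fragments:
  1469 − 1191 = 278 bp
  1763 − 1469 = 294 bp
  wrap: 2213 − 1763 + 1191 = 1641 bp
Sorted largest to smallest: 1641, 294, 278 bp.

1641, 294, 278 bp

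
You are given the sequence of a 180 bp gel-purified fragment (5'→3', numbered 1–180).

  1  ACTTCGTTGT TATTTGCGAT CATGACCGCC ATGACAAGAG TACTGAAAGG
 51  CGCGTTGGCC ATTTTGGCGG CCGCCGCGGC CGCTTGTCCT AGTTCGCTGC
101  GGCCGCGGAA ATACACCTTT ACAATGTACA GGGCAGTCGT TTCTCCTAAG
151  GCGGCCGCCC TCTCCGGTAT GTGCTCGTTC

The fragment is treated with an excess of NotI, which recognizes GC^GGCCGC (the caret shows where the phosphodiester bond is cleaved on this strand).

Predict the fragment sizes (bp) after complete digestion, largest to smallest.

NotI sites (GCGGCCGC) start at positions 67, 76, 99, 151.
NotI cuts after base 2 of each site, so after positions 68, 77, 100, 152.
Linear molecule, 4 cuts → 5 fragments:
  1–68 → 68 bp
  69–77 → 9 bp
  78–100 → 23 bp
  101–152 → 52 bp
  153–180 → 28 bp
Sorted largest to smallest: 68, 52, 28, 23, 9 bp.

68, 52, 28, 23, 9 bp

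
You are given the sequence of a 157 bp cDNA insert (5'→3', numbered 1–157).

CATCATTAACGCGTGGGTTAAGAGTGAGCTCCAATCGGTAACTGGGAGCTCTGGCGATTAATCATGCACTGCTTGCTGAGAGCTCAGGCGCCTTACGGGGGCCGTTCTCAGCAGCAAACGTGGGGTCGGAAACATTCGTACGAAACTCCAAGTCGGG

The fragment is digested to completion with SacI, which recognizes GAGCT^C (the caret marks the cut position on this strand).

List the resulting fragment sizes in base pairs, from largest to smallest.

73, 34, 30, 20 bp

SacI sites (GAGCTC) start at positions 26, 46, 80.
SacI cuts after base 5 of each site (before the last base), so after positions 30, 50, 84.
Linear molecule, 3 cuts → 4 fragments:
  1–30 → 30 bp
  31–50 → 20 bp
  51–84 → 34 bp
  85–157 → 73 bp
Sorted largest to smallest: 73, 34, 30, 20 bp.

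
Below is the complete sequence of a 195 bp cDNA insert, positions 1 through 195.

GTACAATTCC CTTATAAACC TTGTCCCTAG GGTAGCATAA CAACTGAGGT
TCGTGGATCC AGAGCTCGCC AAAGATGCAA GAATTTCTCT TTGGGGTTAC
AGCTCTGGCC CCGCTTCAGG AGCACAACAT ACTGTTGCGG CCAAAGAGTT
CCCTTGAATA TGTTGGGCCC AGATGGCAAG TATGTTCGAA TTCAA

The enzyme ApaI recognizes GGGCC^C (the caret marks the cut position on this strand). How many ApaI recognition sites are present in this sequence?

GGGCCC occurs starting at position 165.
ApaI cuts at 1 site.

1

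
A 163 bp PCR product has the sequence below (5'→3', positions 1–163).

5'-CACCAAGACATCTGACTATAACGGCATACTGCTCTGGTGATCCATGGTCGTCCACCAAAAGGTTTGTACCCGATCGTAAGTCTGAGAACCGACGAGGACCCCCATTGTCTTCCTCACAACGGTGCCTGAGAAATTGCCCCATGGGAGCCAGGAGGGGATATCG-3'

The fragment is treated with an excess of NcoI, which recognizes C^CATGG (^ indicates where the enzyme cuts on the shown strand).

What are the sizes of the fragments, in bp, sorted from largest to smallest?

NcoI sites (CCATGG) start at positions 42, 139.
NcoI cuts after the first base of each site, so after positions 42, 139.
Linear molecule, 2 cuts → 3 fragments:
  1–42 → 42 bp
  43–139 → 97 bp
  140–163 → 24 bp
Sorted largest to smallest: 97, 42, 24 bp.

97, 42, 24 bp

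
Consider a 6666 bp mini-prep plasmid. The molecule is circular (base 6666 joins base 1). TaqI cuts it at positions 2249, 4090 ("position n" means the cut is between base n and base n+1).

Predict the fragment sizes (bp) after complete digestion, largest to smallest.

4825, 1841 bp

Circular molecule, 2 cuts → 2 fragments:
  4090 − 2249 = 1841 bp
  wrap: 6666 − 4090 + 2249 = 4825 bp
Sorted largest to smallest: 4825, 1841 bp.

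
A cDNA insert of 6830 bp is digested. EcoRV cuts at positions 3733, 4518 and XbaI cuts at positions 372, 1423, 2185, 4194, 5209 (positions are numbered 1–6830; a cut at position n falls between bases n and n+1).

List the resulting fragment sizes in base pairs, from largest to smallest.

1621, 1548, 1051, 762, 691, 461, 372, 324 bp

Combined cut positions (sorted): 372, 1423, 2185, 3733, 4194, 4518, 5209.
Linear molecule, 7 cuts → 8 fragments:
  372 − 0 = 372 bp
  1423 − 372 = 1051 bp
  2185 − 1423 = 762 bp
  3733 − 2185 = 1548 bp
  4194 − 3733 = 461 bp
  4518 − 4194 = 324 bp
  5209 − 4518 = 691 bp
  6830 − 5209 = 1621 bp
Sorted largest to smallest: 1621, 1548, 1051, 762, 691, 461, 372, 324 bp.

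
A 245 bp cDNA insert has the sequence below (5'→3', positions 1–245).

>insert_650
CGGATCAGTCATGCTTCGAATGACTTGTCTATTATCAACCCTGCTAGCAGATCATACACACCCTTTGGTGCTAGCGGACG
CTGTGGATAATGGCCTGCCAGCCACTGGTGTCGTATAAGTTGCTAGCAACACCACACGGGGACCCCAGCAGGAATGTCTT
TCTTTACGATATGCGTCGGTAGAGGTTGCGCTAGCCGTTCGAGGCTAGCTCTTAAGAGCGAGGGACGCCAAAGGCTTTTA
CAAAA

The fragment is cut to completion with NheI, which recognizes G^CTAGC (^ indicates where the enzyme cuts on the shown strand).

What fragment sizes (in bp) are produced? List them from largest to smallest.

NheI sites (GCTAGC) start at positions 43, 70, 122, 190, 204.
NheI cuts after the first base of each site, so after positions 43, 70, 122, 190, 204.
Linear molecule, 5 cuts → 6 fragments:
  1–43 → 43 bp
  44–70 → 27 bp
  71–122 → 52 bp
  123–190 → 68 bp
  191–204 → 14 bp
  205–245 → 41 bp
Sorted largest to smallest: 68, 52, 43, 41, 27, 14 bp.

68, 52, 43, 41, 27, 14 bp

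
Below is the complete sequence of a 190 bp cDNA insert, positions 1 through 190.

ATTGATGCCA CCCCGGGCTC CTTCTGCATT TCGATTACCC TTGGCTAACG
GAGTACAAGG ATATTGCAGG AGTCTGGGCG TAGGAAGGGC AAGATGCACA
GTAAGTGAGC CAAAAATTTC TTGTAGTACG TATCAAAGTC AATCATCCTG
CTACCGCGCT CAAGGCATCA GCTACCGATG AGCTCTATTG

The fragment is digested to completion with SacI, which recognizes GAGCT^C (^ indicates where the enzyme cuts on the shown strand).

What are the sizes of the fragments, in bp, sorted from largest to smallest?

184, 6 bp

The SacI site (GAGCTC) starts at position 180.
SacI cuts after base 5 of each site (before the last base), so after position 184.
Linear molecule, 1 cut → 2 fragments:
  1–184 → 184 bp
  185–190 → 6 bp
Sorted largest to smallest: 184, 6 bp.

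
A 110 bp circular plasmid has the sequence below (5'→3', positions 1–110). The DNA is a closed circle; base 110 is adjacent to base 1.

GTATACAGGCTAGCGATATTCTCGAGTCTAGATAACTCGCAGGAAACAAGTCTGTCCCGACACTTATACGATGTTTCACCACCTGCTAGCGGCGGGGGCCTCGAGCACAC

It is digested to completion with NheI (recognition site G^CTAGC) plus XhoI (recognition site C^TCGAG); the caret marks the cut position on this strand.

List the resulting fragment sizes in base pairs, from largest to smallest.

NheI sites (GCTAGC) start at positions 9, 85.
NheI cuts after the first base of each site, so after positions 9, 85.
XhoI sites (CTCGAG) start at positions 21, 100.
XhoI cuts after the first base of each site, so after positions 21, 100.
Combined cut positions: 9, 21, 85, 100.
Circular molecule, 4 cuts → 4 fragments:
  10–21 → 12 bp
  22–85 → 64 bp
  86–100 → 15 bp
  101–110 then 1–9 → 10 + 9 = 19 bp
Sorted largest to smallest: 64, 19, 15, 12 bp.

64, 19, 15, 12 bp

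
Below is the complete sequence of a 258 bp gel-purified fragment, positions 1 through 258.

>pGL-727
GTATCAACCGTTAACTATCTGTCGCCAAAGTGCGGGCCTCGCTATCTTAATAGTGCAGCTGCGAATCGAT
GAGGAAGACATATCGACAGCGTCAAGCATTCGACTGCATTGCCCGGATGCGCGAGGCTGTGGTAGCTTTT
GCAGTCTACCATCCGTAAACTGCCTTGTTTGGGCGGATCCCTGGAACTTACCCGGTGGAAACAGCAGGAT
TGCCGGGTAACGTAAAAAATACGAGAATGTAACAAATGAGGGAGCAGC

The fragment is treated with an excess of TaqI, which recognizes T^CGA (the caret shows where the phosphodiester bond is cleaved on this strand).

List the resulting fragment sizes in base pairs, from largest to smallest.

TaqI sites (TCGA) start at positions 66, 83, 100.
TaqI cuts after the first base of each site, so after positions 66, 83, 100.
Linear molecule, 3 cuts → 4 fragments:
  1–66 → 66 bp
  67–83 → 17 bp
  84–100 → 17 bp
  101–258 → 158 bp
Sorted largest to smallest: 158, 66, 17, 17 bp.

158, 66, 17, 17 bp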